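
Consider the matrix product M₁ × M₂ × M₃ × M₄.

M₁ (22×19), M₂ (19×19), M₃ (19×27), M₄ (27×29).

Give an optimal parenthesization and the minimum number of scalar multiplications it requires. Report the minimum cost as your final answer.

34941

Adjacent pairs: M₁M₂ = 22·19·19 = 7942; M₂M₃ = 19·19·27 = 9747; M₃M₄ = 19·27·29 = 14877.
Length 3: M₁..M₃: k=1: 0+9747+22·19·27=21033; k=2: 7942+0+22·19·27=19228 → min 19228 | M₂..M₄: k=2: 0+14877+19·19·29=25346; k=3: 9747+0+19·27·29=24624 → min 24624.
Length 4: M₁..M₄: k=1: 0+24624+22·19·29=36746; k=2: 7942+14877+22·19·29=34941; k=3: 19228+0+22·27·29=36454 → min 34941.
Optimal parenthesization: ((M₁ × M₂) × (M₃ × M₄)) with cost 34941.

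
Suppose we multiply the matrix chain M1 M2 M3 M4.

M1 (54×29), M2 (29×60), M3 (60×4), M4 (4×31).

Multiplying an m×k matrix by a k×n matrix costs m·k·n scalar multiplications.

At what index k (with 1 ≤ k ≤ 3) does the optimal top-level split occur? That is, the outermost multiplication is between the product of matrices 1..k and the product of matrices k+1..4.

3

Adjacent pairs: M1M2 = 54·29·60 = 93960; M2M3 = 29·60·4 = 6960; M3M4 = 60·4·31 = 7440.
Length 3: M1..M3: k=1: 0+6960+54·29·4=13224; k=2: 93960+0+54·60·4=106920 → min 13224 | M2..M4: k=2: 0+7440+29·60·31=61380; k=3: 6960+0+29·4·31=10556 → min 10556.
Top-level splits: k=1: (M1..M1)·(M2..M4) → 0+10556+54·29·31 = 59102; k=2: (M1..M2)·(M3..M4) → 93960+7440+54·60·31 = 201840; k=3: (M1..M3)·(M4..M4) → 13224+0+54·4·31 = 19920.
Best split is after M3, i.e. k = 3.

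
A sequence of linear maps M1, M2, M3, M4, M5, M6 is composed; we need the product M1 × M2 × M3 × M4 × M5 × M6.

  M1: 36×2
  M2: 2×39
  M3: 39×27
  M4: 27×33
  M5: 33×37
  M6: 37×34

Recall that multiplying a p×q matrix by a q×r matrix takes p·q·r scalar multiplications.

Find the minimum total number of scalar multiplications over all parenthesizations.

Adjacent pairs: M1M2 = 36·2·39 = 2808; M2M3 = 2·39·27 = 2106; M3M4 = 39·27·33 = 34749; M4M5 = 27·33·37 = 32967; M5M6 = 33·37·34 = 41514.
Length 3: M1..M3: k=1: 0+2106+36·2·27=4050; k=2: 2808+0+36·39·27=40716 → min 4050 | M2..M4: k=2: 0+34749+2·39·33=37323; k=3: 2106+0+2·27·33=3888 → min 3888 | M3..M5: k=3: 0+32967+39·27·37=71928; k=4: 34749+0+39·33·37=82368 → min 71928 | M4..M6: k=4: 0+41514+27·33·34=71808; k=5: 32967+0+27·37·34=66933 → min 66933.
Length 4: M1..M4: k=1: 0+3888+36·2·33=6264; k=2: 2808+34749+36·39·33=83889; k=3: 4050+0+36·27·33=36126 → min 6264 | M2..M5: k=2: 0+71928+2·39·37=74814; k=3: 2106+32967+2·27·37=37071; k=4: 3888+0+2·33·37=6330 → min 6330 | M3..M6: k=3: 0+66933+39·27·34=102735; k=4: 34749+41514+39·33·34=120021; k=5: 71928+0+39·37·34=120990 → min 102735.
Length 5: M1..M5: k=1: 0+6330+36·2·37=8994; k=2: 2808+71928+36·39·37=126684; k=3: 4050+32967+36·27·37=72981; k=4: 6264+0+36·33·37=50220 → min 8994 | M2..M6: k=2: 0+102735+2·39·34=105387; k=3: 2106+66933+2·27·34=70875; k=4: 3888+41514+2·33·34=47646; k=5: 6330+0+2·37·34=8846 → min 8846.
Length 6: M1..M6: k=1: 0+8846+36·2·34=11294; k=2: 2808+102735+36·39·34=153279; k=3: 4050+66933+36·27·34=104031; k=4: 6264+41514+36·33·34=88170; k=5: 8994+0+36·37·34=54282 → min 11294.
Optimal order: (M1 × ((((M2 × M3) × M4) × M5) × M6)) with cost 11294.

11294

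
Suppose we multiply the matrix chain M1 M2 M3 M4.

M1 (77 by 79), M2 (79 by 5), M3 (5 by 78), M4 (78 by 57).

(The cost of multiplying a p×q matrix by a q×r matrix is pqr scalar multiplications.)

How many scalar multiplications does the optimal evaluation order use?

Adjacent pairs: M1M2 = 77·79·5 = 30415; M2M3 = 79·5·78 = 30810; M3M4 = 5·78·57 = 22230.
Length 3: M1..M3: k=1: 0+30810+77·79·78=505284; k=2: 30415+0+77·5·78=60445 → min 60445 | M2..M4: k=2: 0+22230+79·5·57=44745; k=3: 30810+0+79·78·57=382044 → min 44745.
Length 4: M1..M4: k=1: 0+44745+77·79·57=391476; k=2: 30415+22230+77·5·57=74590; k=3: 60445+0+77·78·57=402787 → min 74590.
Optimal order: ((M1 M2) (M3 M4)) with cost 74590.

74590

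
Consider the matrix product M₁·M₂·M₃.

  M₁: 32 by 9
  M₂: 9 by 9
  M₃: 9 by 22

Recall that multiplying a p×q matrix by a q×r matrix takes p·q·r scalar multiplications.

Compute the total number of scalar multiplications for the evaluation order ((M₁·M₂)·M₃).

8928

(M₁·M₂): 32×9 by 9×9 → 32×9, cost 32·9·9 = 2592
((M₁·M₂)·M₃): 32×9 by 9×22 → 32×22, cost 32·9·22 = 6336; cumulative 8928
Total: 8928 scalar multiplications.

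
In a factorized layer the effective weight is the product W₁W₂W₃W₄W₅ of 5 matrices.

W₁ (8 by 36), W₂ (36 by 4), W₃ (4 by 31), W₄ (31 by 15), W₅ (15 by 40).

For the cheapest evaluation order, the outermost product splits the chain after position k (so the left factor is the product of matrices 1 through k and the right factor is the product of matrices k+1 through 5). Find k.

Adjacent pairs: W₁W₂ = 8·36·4 = 1152; W₂W₃ = 36·4·31 = 4464; W₃W₄ = 4·31·15 = 1860; W₄W₅ = 31·15·40 = 18600.
Length 3: W₁..W₃: k=1: 0+4464+8·36·31=13392; k=2: 1152+0+8·4·31=2144 → min 2144 | W₂..W₄: k=2: 0+1860+36·4·15=4020; k=3: 4464+0+36·31·15=21204 → min 4020 | W₃..W₅: k=3: 0+18600+4·31·40=23560; k=4: 1860+0+4·15·40=4260 → min 4260.
Length 4: W₁..W₄: k=1: 0+4020+8·36·15=8340; k=2: 1152+1860+8·4·15=3492; k=3: 2144+0+8·31·15=5864 → min 3492 | W₂..W₅: k=2: 0+4260+36·4·40=10020; k=3: 4464+18600+36·31·40=67704; k=4: 4020+0+36·15·40=25620 → min 10020.
Top-level splits: k=1: (W₁..W₁)·(W₂..W₅) → 0+10020+8·36·40 = 21540; k=2: (W₁..W₂)·(W₃..W₅) → 1152+4260+8·4·40 = 6692; k=3: (W₁..W₃)·(W₄..W₅) → 2144+18600+8·31·40 = 30664; k=4: (W₁..W₄)·(W₅..W₅) → 3492+0+8·15·40 = 8292.
Best split is after W₂, i.e. k = 2.

2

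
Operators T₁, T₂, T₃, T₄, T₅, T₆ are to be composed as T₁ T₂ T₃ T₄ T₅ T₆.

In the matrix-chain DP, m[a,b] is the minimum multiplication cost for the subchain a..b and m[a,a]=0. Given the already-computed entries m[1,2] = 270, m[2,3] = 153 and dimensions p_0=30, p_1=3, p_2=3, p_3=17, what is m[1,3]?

1683

m[1,3] = min over k∈[1,2] of m[1,k]+m[k+1,3]+p_{0}·p_k·p_{3}.
k=1: 0 + 153 + 30·3·17 = 1683; k=2: 270 + 0 + 30·3·17 = 1800.
Minimum: 1683 at k=1.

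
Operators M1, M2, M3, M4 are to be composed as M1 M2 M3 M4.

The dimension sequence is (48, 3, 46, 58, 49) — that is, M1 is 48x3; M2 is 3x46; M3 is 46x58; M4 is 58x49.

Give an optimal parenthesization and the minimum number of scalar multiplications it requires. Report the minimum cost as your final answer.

23586

Adjacent pairs: M1M2 = 48·3·46 = 6624; M2M3 = 3·46·58 = 8004; M3M4 = 46·58·49 = 130732.
Length 3: M1..M3: k=1: 0+8004+48·3·58=16356; k=2: 6624+0+48·46·58=134688 → min 16356 | M2..M4: k=2: 0+130732+3·46·49=137494; k=3: 8004+0+3·58·49=16530 → min 16530.
Length 4: M1..M4: k=1: 0+16530+48·3·49=23586; k=2: 6624+130732+48·46·49=245548; k=3: 16356+0+48·58·49=152772 → min 23586.
Optimal parenthesization: (M1 ((M2 M3) M4)) with cost 23586.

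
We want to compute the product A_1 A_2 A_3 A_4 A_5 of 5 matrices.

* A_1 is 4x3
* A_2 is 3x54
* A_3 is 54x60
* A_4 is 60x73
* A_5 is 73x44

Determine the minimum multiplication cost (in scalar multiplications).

Adjacent pairs: A_1A_2 = 4·3·54 = 648; A_2A_3 = 3·54·60 = 9720; A_3A_4 = 54·60·73 = 236520; A_4A_5 = 60·73·44 = 192720.
Length 3: A_1..A_3: k=1: 0+9720+4·3·60=10440; k=2: 648+0+4·54·60=13608 → min 10440 | A_2..A_4: k=2: 0+236520+3·54·73=248346; k=3: 9720+0+3·60·73=22860 → min 22860 | A_3..A_5: k=3: 0+192720+54·60·44=335280; k=4: 236520+0+54·73·44=409968 → min 335280.
Length 4: A_1..A_4: k=1: 0+22860+4·3·73=23736; k=2: 648+236520+4·54·73=252936; k=3: 10440+0+4·60·73=27960 → min 23736 | A_2..A_5: k=2: 0+335280+3·54·44=342408; k=3: 9720+192720+3·60·44=210360; k=4: 22860+0+3·73·44=32496 → min 32496.
Length 5: A_1..A_5: k=1: 0+32496+4·3·44=33024; k=2: 648+335280+4·54·44=345432; k=3: 10440+192720+4·60·44=213720; k=4: 23736+0+4·73·44=36584 → min 33024.
Optimal order: (A_1 (((A_2 A_3) A_4) A_5)) with cost 33024.

33024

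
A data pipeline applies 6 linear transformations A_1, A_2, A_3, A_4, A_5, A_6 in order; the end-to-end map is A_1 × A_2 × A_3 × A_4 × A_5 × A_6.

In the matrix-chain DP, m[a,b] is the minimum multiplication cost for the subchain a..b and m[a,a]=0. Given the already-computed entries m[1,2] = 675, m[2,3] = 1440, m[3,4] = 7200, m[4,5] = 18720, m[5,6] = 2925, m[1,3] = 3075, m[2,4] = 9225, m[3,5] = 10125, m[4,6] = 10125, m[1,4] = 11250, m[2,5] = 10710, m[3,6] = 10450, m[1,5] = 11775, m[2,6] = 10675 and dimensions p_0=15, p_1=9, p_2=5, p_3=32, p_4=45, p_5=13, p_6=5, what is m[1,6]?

m[1,6] = min over k∈[1,5] of m[1,k]+m[k+1,6]+p_{0}·p_k·p_{6}.
k=1: 0 + 10675 + 15·9·5 = 11350; k=2: 675 + 10450 + 15·5·5 = 11500; k=3: 3075 + 10125 + 15·32·5 = 15600; k=4: 11250 + 2925 + 15·45·5 = 17550; k=5: 11775 + 0 + 15·13·5 = 12750.
Minimum: 11350 at k=1.

11350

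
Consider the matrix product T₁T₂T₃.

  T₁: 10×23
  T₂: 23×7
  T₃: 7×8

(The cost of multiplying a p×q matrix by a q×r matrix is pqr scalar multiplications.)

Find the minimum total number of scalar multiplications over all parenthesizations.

Order (T₁(T₂T₃)): (T₂T₃): 23×7 by 7×8 → 23×8, cost 23·7·8 = 1288; (T₁(T₂T₃)): 10×23 by 23×8 → 10×8, cost 10·23·8 = 1840; cumulative 3128. Total 3128.
Order ((T₁T₂)T₃): (T₁T₂): 10×23 by 23×7 → 10×7, cost 10·23·7 = 1610; ((T₁T₂)T₃): 10×7 by 7×8 → 10×8, cost 10·7·8 = 560; cumulative 2170. Total 2170.
Minimum: 2170.

2170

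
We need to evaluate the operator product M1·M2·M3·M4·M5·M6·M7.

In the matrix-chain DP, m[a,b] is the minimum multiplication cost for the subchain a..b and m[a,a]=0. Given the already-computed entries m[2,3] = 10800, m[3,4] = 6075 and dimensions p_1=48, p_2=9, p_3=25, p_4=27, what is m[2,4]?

m[2,4] = min over k∈[2,3] of m[2,k]+m[k+1,4]+p_{1}·p_k·p_{4}.
k=2: 0 + 6075 + 48·9·27 = 17739; k=3: 10800 + 0 + 48·25·27 = 43200.
Minimum: 17739 at k=2.

17739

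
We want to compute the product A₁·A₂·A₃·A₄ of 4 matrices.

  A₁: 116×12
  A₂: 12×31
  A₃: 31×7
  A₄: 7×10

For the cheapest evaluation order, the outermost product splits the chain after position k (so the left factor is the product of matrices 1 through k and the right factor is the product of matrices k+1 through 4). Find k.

1

Adjacent pairs: A₁A₂ = 116·12·31 = 43152; A₂A₃ = 12·31·7 = 2604; A₃A₄ = 31·7·10 = 2170.
Length 3: A₁..A₃: k=1: 0+2604+116·12·7=12348; k=2: 43152+0+116·31·7=68324 → min 12348 | A₂..A₄: k=2: 0+2170+12·31·10=5890; k=3: 2604+0+12·7·10=3444 → min 3444.
Top-level splits: k=1: (A₁..A₁)·(A₂..A₄) → 0+3444+116·12·10 = 17364; k=2: (A₁..A₂)·(A₃..A₄) → 43152+2170+116·31·10 = 81282; k=3: (A₁..A₃)·(A₄..A₄) → 12348+0+116·7·10 = 20468.
Best split is after A₁, i.e. k = 1.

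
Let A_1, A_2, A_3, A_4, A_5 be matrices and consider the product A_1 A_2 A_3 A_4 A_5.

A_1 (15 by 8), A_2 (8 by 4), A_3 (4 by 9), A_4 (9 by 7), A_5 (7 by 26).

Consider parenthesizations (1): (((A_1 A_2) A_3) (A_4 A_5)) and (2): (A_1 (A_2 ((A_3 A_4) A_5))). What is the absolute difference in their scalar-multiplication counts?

1236

Order (1) = (((A_1 A_2) A_3) (A_4 A_5)): (A_1 A_2): 15×8 by 8×4 → 15×4, cost 15·8·4 = 480; ((A_1 A_2) A_3): 15×4 by 4×9 → 15×9, cost 15·4·9 = 540; cumulative 1020; (A_4 A_5): 9×7 by 7×26 → 9×26, cost 9·7·26 = 1638; (((A_1 A_2) A_3) (A_4 A_5)): 15×9 by 9×26 → 15×26, cost 15·9·26 = 3510; cumulative 6168. Total 6168.
Order (2) = (A_1 (A_2 ((A_3 A_4) A_5))): (A_3 A_4): 4×9 by 9×7 → 4×7, cost 4·9·7 = 252; ((A_3 A_4) A_5): 4×7 by 7×26 → 4×26, cost 4·7·26 = 728; cumulative 980; (A_2 ((A_3 A_4) A_5)): 8×4 by 4×26 → 8×26, cost 8·4·26 = 832; cumulative 1812; (A_1 (A_2 ((A_3 A_4) A_5))): 15×8 by 8×26 → 15×26, cost 15·8·26 = 3120; cumulative 4932. Total 4932.
Difference: |6168 − 4932| = 1236.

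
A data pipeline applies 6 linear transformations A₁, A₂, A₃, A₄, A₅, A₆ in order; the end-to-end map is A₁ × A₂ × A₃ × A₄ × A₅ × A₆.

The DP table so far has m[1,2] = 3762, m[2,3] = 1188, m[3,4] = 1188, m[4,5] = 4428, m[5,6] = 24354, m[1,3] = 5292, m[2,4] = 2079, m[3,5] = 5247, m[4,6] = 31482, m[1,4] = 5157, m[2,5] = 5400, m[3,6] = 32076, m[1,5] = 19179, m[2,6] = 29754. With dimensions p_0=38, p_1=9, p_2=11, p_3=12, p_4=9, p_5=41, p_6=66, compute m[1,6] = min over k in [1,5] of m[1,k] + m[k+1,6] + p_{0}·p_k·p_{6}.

52083

m[1,6] = min over k∈[1,5] of m[1,k]+m[k+1,6]+p_{0}·p_k·p_{6}.
k=1: 0 + 29754 + 38·9·66 = 52326; k=2: 3762 + 32076 + 38·11·66 = 63426; k=3: 5292 + 31482 + 38·12·66 = 66870; k=4: 5157 + 24354 + 38·9·66 = 52083; k=5: 19179 + 0 + 38·41·66 = 122007.
Minimum: 52083 at k=4.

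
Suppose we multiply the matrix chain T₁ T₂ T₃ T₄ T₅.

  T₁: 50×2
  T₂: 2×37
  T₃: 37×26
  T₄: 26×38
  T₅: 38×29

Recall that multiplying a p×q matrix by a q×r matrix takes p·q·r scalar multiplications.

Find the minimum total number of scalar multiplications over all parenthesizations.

9004

Adjacent pairs: T₁T₂ = 50·2·37 = 3700; T₂T₃ = 2·37·26 = 1924; T₃T₄ = 37·26·38 = 36556; T₄T₅ = 26·38·29 = 28652.
Length 3: T₁..T₃: k=1: 0+1924+50·2·26=4524; k=2: 3700+0+50·37·26=51800 → min 4524 | T₂..T₄: k=2: 0+36556+2·37·38=39368; k=3: 1924+0+2·26·38=3900 → min 3900 | T₃..T₅: k=3: 0+28652+37·26·29=56550; k=4: 36556+0+37·38·29=77330 → min 56550.
Length 4: T₁..T₄: k=1: 0+3900+50·2·38=7700; k=2: 3700+36556+50·37·38=110556; k=3: 4524+0+50·26·38=53924 → min 7700 | T₂..T₅: k=2: 0+56550+2·37·29=58696; k=3: 1924+28652+2·26·29=32084; k=4: 3900+0+2·38·29=6104 → min 6104.
Length 5: T₁..T₅: k=1: 0+6104+50·2·29=9004; k=2: 3700+56550+50·37·29=113900; k=3: 4524+28652+50·26·29=70876; k=4: 7700+0+50·38·29=62800 → min 9004.
Optimal order: (T₁ (((T₂ T₃) T₄) T₅)) with cost 9004.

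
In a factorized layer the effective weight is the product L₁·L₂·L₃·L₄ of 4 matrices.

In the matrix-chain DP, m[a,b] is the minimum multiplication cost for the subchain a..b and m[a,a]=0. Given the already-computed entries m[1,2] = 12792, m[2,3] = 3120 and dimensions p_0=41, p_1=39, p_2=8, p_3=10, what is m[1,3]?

m[1,3] = min over k∈[1,2] of m[1,k]+m[k+1,3]+p_{0}·p_k·p_{3}.
k=1: 0 + 3120 + 41·39·10 = 19110; k=2: 12792 + 0 + 41·8·10 = 16072.
Minimum: 16072 at k=2.

16072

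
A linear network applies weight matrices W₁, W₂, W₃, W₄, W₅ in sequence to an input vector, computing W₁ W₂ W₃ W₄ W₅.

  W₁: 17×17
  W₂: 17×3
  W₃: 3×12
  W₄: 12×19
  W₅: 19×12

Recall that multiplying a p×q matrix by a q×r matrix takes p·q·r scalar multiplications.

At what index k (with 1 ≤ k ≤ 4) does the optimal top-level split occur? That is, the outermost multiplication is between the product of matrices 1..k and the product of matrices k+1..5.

2

Adjacent pairs: W₁W₂ = 17·17·3 = 867; W₂W₃ = 17·3·12 = 612; W₃W₄ = 3·12·19 = 684; W₄W₅ = 12·19·12 = 2736.
Length 3: W₁..W₃: k=1: 0+612+17·17·12=4080; k=2: 867+0+17·3·12=1479 → min 1479 | W₂..W₄: k=2: 0+684+17·3·19=1653; k=3: 612+0+17·12·19=4488 → min 1653 | W₃..W₅: k=3: 0+2736+3·12·12=3168; k=4: 684+0+3·19·12=1368 → min 1368.
Length 4: W₁..W₄: k=1: 0+1653+17·17·19=7144; k=2: 867+684+17·3·19=2520; k=3: 1479+0+17·12·19=5355 → min 2520 | W₂..W₅: k=2: 0+1368+17·3·12=1980; k=3: 612+2736+17·12·12=5796; k=4: 1653+0+17·19·12=5529 → min 1980.
Top-level splits: k=1: (W₁..W₁)·(W₂..W₅) → 0+1980+17·17·12 = 5448; k=2: (W₁..W₂)·(W₃..W₅) → 867+1368+17·3·12 = 2847; k=3: (W₁..W₃)·(W₄..W₅) → 1479+2736+17·12·12 = 6663; k=4: (W₁..W₄)·(W₅..W₅) → 2520+0+17·19·12 = 6396.
Best split is after W₂, i.e. k = 2.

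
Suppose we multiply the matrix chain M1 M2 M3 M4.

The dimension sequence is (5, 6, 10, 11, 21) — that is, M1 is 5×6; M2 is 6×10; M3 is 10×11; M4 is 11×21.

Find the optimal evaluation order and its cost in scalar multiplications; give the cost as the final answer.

Adjacent pairs: M1M2 = 5·6·10 = 300; M2M3 = 6·10·11 = 660; M3M4 = 10·11·21 = 2310.
Length 3: M1..M3: k=1: 0+660+5·6·11=990; k=2: 300+0+5·10·11=850 → min 850 | M2..M4: k=2: 0+2310+6·10·21=3570; k=3: 660+0+6·11·21=2046 → min 2046.
Length 4: M1..M4: k=1: 0+2046+5·6·21=2676; k=2: 300+2310+5·10·21=3660; k=3: 850+0+5·11·21=2005 → min 2005.
Optimal parenthesization: (((M1 M2) M3) M4) with cost 2005.

2005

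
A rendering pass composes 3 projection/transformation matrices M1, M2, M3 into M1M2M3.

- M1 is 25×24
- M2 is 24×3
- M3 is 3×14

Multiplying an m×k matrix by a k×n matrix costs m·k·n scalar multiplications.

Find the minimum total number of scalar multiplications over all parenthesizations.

2850

Order (M1(M2M3)): (M2M3): 24×3 by 3×14 → 24×14, cost 24·3·14 = 1008; (M1(M2M3)): 25×24 by 24×14 → 25×14, cost 25·24·14 = 8400; cumulative 9408. Total 9408.
Order ((M1M2)M3): (M1M2): 25×24 by 24×3 → 25×3, cost 25·24·3 = 1800; ((M1M2)M3): 25×3 by 3×14 → 25×14, cost 25·3·14 = 1050; cumulative 2850. Total 2850.
Minimum: 2850.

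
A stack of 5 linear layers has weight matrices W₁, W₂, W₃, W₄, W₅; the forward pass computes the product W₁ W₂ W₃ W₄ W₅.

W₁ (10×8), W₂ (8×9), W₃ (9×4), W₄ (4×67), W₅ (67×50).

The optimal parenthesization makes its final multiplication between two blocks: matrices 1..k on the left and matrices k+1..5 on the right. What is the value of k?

3

Adjacent pairs: W₁W₂ = 10·8·9 = 720; W₂W₃ = 8·9·4 = 288; W₃W₄ = 9·4·67 = 2412; W₄W₅ = 4·67·50 = 13400.
Length 3: W₁..W₃: k=1: 0+288+10·8·4=608; k=2: 720+0+10·9·4=1080 → min 608 | W₂..W₄: k=2: 0+2412+8·9·67=7236; k=3: 288+0+8·4·67=2432 → min 2432 | W₃..W₅: k=3: 0+13400+9·4·50=15200; k=4: 2412+0+9·67·50=32562 → min 15200.
Length 4: W₁..W₄: k=1: 0+2432+10·8·67=7792; k=2: 720+2412+10·9·67=9162; k=3: 608+0+10·4·67=3288 → min 3288 | W₂..W₅: k=2: 0+15200+8·9·50=18800; k=3: 288+13400+8·4·50=15288; k=4: 2432+0+8·67·50=29232 → min 15288.
Top-level splits: k=1: (W₁..W₁)·(W₂..W₅) → 0+15288+10·8·50 = 19288; k=2: (W₁..W₂)·(W₃..W₅) → 720+15200+10·9·50 = 20420; k=3: (W₁..W₃)·(W₄..W₅) → 608+13400+10·4·50 = 16008; k=4: (W₁..W₄)·(W₅..W₅) → 3288+0+10·67·50 = 36788.
Best split is after W₃, i.e. k = 3.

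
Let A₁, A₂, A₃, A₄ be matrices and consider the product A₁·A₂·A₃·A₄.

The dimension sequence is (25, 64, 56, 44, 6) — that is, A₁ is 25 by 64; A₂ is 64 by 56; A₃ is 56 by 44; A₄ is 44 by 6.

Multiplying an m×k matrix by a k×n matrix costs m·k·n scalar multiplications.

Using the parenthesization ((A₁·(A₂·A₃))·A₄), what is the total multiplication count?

234696

(A₂·A₃): 64×56 by 56×44 → 64×44, cost 64·56·44 = 157696
(A₁·(A₂·A₃)): 25×64 by 64×44 → 25×44, cost 25·64·44 = 70400; cumulative 228096
((A₁·(A₂·A₃))·A₄): 25×44 by 44×6 → 25×6, cost 25·44·6 = 6600; cumulative 234696
Total: 234696 scalar multiplications.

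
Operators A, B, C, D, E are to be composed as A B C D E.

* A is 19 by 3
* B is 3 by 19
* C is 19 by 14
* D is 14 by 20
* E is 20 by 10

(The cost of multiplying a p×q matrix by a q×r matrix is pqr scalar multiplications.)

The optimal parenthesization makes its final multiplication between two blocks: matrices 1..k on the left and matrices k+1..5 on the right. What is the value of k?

1

Adjacent pairs: AB = 19·3·19 = 1083; BC = 3·19·14 = 798; CD = 19·14·20 = 5320; DE = 14·20·10 = 2800.
Length 3: A..C: k=1: 0+798+19·3·14=1596; k=2: 1083+0+19·19·14=6137 → min 1596 | B..D: k=2: 0+5320+3·19·20=6460; k=3: 798+0+3·14·20=1638 → min 1638 | C..E: k=3: 0+2800+19·14·10=5460; k=4: 5320+0+19·20·10=9120 → min 5460.
Length 4: A..D: k=1: 0+1638+19·3·20=2778; k=2: 1083+5320+19·19·20=13623; k=3: 1596+0+19·14·20=6916 → min 2778 | B..E: k=2: 0+5460+3·19·10=6030; k=3: 798+2800+3·14·10=4018; k=4: 1638+0+3·20·10=2238 → min 2238.
Top-level splits: k=1: (A..A)·(B..E) → 0+2238+19·3·10 = 2808; k=2: (A..B)·(C..E) → 1083+5460+19·19·10 = 10153; k=3: (A..C)·(D..E) → 1596+2800+19·14·10 = 7056; k=4: (A..D)·(E..E) → 2778+0+19·20·10 = 6578.
Best split is after A, i.e. k = 1.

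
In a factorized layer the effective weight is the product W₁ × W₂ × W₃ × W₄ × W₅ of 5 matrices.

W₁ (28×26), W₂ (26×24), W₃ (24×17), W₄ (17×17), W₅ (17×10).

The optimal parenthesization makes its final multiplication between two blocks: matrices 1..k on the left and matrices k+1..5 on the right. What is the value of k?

1

Adjacent pairs: W₁W₂ = 28·26·24 = 17472; W₂W₃ = 26·24·17 = 10608; W₃W₄ = 24·17·17 = 6936; W₄W₅ = 17·17·10 = 2890.
Length 3: W₁..W₃: k=1: 0+10608+28·26·17=22984; k=2: 17472+0+28·24·17=28896 → min 22984 | W₂..W₄: k=2: 0+6936+26·24·17=17544; k=3: 10608+0+26·17·17=18122 → min 17544 | W₃..W₅: k=3: 0+2890+24·17·10=6970; k=4: 6936+0+24·17·10=11016 → min 6970.
Length 4: W₁..W₄: k=1: 0+17544+28·26·17=29920; k=2: 17472+6936+28·24·17=35832; k=3: 22984+0+28·17·17=31076 → min 29920 | W₂..W₅: k=2: 0+6970+26·24·10=13210; k=3: 10608+2890+26·17·10=17918; k=4: 17544+0+26·17·10=21964 → min 13210.
Top-level splits: k=1: (W₁..W₁)·(W₂..W₅) → 0+13210+28·26·10 = 20490; k=2: (W₁..W₂)·(W₃..W₅) → 17472+6970+28·24·10 = 31162; k=3: (W₁..W₃)·(W₄..W₅) → 22984+2890+28·17·10 = 30634; k=4: (W₁..W₄)·(W₅..W₅) → 29920+0+28·17·10 = 34680.
Best split is after W₁, i.e. k = 1.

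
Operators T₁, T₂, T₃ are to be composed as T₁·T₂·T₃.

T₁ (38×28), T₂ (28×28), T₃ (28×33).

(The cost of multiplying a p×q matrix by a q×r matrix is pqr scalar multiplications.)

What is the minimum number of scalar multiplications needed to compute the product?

Order (T₁·(T₂·T₃)): (T₂·T₃): 28×28 by 28×33 → 28×33, cost 28·28·33 = 25872; (T₁·(T₂·T₃)): 38×28 by 28×33 → 38×33, cost 38·28·33 = 35112; cumulative 60984. Total 60984.
Order ((T₁·T₂)·T₃): (T₁·T₂): 38×28 by 28×28 → 38×28, cost 38·28·28 = 29792; ((T₁·T₂)·T₃): 38×28 by 28×33 → 38×33, cost 38·28·33 = 35112; cumulative 64904. Total 64904.
Minimum: 60984.

60984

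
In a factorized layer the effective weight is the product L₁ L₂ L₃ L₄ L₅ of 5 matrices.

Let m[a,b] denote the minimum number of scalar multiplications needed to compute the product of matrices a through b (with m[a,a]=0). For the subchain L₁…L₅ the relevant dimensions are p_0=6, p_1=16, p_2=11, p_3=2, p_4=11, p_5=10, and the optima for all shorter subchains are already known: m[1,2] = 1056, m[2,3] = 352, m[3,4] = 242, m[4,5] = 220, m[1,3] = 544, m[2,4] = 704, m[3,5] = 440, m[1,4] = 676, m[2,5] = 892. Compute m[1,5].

m[1,5] = min over k∈[1,4] of m[1,k]+m[k+1,5]+p_{0}·p_k·p_{5}.
k=1: 0 + 892 + 6·16·10 = 1852; k=2: 1056 + 440 + 6·11·10 = 2156; k=3: 544 + 220 + 6·2·10 = 884; k=4: 676 + 0 + 6·11·10 = 1336.
Minimum: 884 at k=3.

884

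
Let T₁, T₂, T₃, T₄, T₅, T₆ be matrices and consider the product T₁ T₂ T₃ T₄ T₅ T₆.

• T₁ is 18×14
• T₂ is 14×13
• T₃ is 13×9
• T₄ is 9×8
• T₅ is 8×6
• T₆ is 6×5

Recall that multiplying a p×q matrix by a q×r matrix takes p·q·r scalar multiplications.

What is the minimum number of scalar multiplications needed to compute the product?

3355

Adjacent pairs: T₁T₂ = 18·14·13 = 3276; T₂T₃ = 14·13·9 = 1638; T₃T₄ = 13·9·8 = 936; T₄T₅ = 9·8·6 = 432; T₅T₆ = 8·6·5 = 240.
Length 3: T₁..T₃: k=1: 0+1638+18·14·9=3906; k=2: 3276+0+18·13·9=5382 → min 3906 | T₂..T₄: k=2: 0+936+14·13·8=2392; k=3: 1638+0+14·9·8=2646 → min 2392 | T₃..T₅: k=3: 0+432+13·9·6=1134; k=4: 936+0+13·8·6=1560 → min 1134 | T₄..T₆: k=4: 0+240+9·8·5=600; k=5: 432+0+9·6·5=702 → min 600.
Length 4: T₁..T₄: k=1: 0+2392+18·14·8=4408; k=2: 3276+936+18·13·8=6084; k=3: 3906+0+18·9·8=5202 → min 4408 | T₂..T₅: k=2: 0+1134+14·13·6=2226; k=3: 1638+432+14·9·6=2826; k=4: 2392+0+14·8·6=3064 → min 2226 | T₃..T₆: k=3: 0+600+13·9·5=1185; k=4: 936+240+13·8·5=1696; k=5: 1134+0+13·6·5=1524 → min 1185.
Length 5: T₁..T₅: k=1: 0+2226+18·14·6=3738; k=2: 3276+1134+18·13·6=5814; k=3: 3906+432+18·9·6=5310; k=4: 4408+0+18·8·6=5272 → min 3738 | T₂..T₆: k=2: 0+1185+14·13·5=2095; k=3: 1638+600+14·9·5=2868; k=4: 2392+240+14·8·5=3192; k=5: 2226+0+14·6·5=2646 → min 2095.
Length 6: T₁..T₆: k=1: 0+2095+18·14·5=3355; k=2: 3276+1185+18·13·5=5631; k=3: 3906+600+18·9·5=5316; k=4: 4408+240+18·8·5=5368; k=5: 3738+0+18·6·5=4278 → min 3355.
Optimal order: (T₁ (T₂ (T₃ (T₄ (T₅ T₆))))) with cost 3355.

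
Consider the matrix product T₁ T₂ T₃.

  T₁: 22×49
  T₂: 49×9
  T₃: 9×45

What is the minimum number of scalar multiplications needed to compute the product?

Order (T₁ (T₂ T₃)): (T₂ T₃): 49×9 by 9×45 → 49×45, cost 49·9·45 = 19845; (T₁ (T₂ T₃)): 22×49 by 49×45 → 22×45, cost 22·49·45 = 48510; cumulative 68355. Total 68355.
Order ((T₁ T₂) T₃): (T₁ T₂): 22×49 by 49×9 → 22×9, cost 22·49·9 = 9702; ((T₁ T₂) T₃): 22×9 by 9×45 → 22×45, cost 22·9·45 = 8910; cumulative 18612. Total 18612.
Minimum: 18612.

18612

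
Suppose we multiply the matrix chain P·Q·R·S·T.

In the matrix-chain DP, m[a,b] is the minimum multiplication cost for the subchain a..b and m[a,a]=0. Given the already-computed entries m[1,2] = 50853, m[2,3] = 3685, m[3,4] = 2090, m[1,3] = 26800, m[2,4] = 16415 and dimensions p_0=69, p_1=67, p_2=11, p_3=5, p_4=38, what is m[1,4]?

m[1,4] = min over k∈[1,3] of m[1,k]+m[k+1,4]+p_{0}·p_k·p_{4}.
k=1: 0 + 16415 + 69·67·38 = 192089; k=2: 50853 + 2090 + 69·11·38 = 81785; k=3: 26800 + 0 + 69·5·38 = 39910.
Minimum: 39910 at k=3.

39910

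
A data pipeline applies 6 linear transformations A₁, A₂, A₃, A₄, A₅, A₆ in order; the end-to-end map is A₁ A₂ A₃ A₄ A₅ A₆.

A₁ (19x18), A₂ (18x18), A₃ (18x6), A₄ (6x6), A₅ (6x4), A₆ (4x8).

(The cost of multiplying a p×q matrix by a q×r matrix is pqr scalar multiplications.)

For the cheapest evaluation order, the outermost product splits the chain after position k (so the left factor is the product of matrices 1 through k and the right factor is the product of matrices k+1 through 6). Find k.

Adjacent pairs: A₁A₂ = 19·18·18 = 6156; A₂A₃ = 18·18·6 = 1944; A₃A₄ = 18·6·6 = 648; A₄A₅ = 6·6·4 = 144; A₅A₆ = 6·4·8 = 192.
Length 3: A₁..A₃: k=1: 0+1944+19·18·6=3996; k=2: 6156+0+19·18·6=8208 → min 3996 | A₂..A₄: k=2: 0+648+18·18·6=2592; k=3: 1944+0+18·6·6=2592 → min 2592 | A₃..A₅: k=3: 0+144+18·6·4=576; k=4: 648+0+18·6·4=1080 → min 576 | A₄..A₆: k=4: 0+192+6·6·8=480; k=5: 144+0+6·4·8=336 → min 336.
Length 4: A₁..A₄: k=1: 0+2592+19·18·6=4644; k=2: 6156+648+19·18·6=8856; k=3: 3996+0+19·6·6=4680 → min 4644 | A₂..A₅: k=2: 0+576+18·18·4=1872; k=3: 1944+144+18·6·4=2520; k=4: 2592+0+18·6·4=3024 → min 1872 | A₃..A₆: k=3: 0+336+18·6·8=1200; k=4: 648+192+18·6·8=1704; k=5: 576+0+18·4·8=1152 → min 1152.
Length 5: A₁..A₅: k=1: 0+1872+19·18·4=3240; k=2: 6156+576+19·18·4=8100; k=3: 3996+144+19·6·4=4596; k=4: 4644+0+19·6·4=5100 → min 3240 | A₂..A₆: k=2: 0+1152+18·18·8=3744; k=3: 1944+336+18·6·8=3144; k=4: 2592+192+18·6·8=3648; k=5: 1872+0+18·4·8=2448 → min 2448.
Top-level splits: k=1: (A₁..A₁)·(A₂..A₆) → 0+2448+19·18·8 = 5184; k=2: (A₁..A₂)·(A₃..A₆) → 6156+1152+19·18·8 = 10044; k=3: (A₁..A₃)·(A₄..A₆) → 3996+336+19·6·8 = 5244; k=4: (A₁..A₄)·(A₅..A₆) → 4644+192+19·6·8 = 5748; k=5: (A₁..A₅)·(A₆..A₆) → 3240+0+19·4·8 = 3848.
Best split is after A₅, i.e. k = 5.

5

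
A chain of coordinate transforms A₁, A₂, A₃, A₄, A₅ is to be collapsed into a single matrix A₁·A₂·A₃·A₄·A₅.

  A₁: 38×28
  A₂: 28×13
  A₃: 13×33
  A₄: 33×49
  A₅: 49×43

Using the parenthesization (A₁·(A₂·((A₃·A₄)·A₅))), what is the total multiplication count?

(A₃·A₄): 13×33 by 33×49 → 13×49, cost 13·33·49 = 21021
((A₃·A₄)·A₅): 13×49 by 49×43 → 13×43, cost 13·49·43 = 27391; cumulative 48412
(A₂·((A₃·A₄)·A₅)): 28×13 by 13×43 → 28×43, cost 28·13·43 = 15652; cumulative 64064
(A₁·(A₂·((A₃·A₄)·A₅))): 38×28 by 28×43 → 38×43, cost 38·28·43 = 45752; cumulative 109816
Total: 109816 scalar multiplications.

109816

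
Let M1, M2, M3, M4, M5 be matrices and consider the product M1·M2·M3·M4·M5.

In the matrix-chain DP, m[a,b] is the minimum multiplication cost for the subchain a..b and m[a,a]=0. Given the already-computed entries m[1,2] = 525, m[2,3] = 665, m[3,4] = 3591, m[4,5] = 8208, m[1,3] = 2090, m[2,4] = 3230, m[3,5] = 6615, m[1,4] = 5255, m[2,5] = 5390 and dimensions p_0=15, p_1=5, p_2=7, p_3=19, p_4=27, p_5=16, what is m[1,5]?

m[1,5] = min over k∈[1,4] of m[1,k]+m[k+1,5]+p_{0}·p_k·p_{5}.
k=1: 0 + 5390 + 15·5·16 = 6590; k=2: 525 + 6615 + 15·7·16 = 8820; k=3: 2090 + 8208 + 15·19·16 = 14858; k=4: 5255 + 0 + 15·27·16 = 11735.
Minimum: 6590 at k=1.

6590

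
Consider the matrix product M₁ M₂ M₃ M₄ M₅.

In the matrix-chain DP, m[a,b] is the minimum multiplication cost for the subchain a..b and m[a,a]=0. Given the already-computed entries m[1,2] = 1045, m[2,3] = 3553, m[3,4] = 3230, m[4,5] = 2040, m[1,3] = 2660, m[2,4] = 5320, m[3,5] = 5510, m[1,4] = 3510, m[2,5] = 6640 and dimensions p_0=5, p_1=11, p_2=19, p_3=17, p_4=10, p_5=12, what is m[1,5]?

m[1,5] = min over k∈[1,4] of m[1,k]+m[k+1,5]+p_{0}·p_k·p_{5}.
k=1: 0 + 6640 + 5·11·12 = 7300; k=2: 1045 + 5510 + 5·19·12 = 7695; k=3: 2660 + 2040 + 5·17·12 = 5720; k=4: 3510 + 0 + 5·10·12 = 4110.
Minimum: 4110 at k=4.

4110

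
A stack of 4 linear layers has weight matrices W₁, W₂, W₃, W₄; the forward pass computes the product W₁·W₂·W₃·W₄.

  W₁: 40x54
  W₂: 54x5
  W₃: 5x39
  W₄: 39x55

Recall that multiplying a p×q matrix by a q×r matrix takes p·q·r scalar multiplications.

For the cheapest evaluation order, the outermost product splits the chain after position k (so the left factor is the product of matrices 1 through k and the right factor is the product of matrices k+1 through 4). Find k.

2

Adjacent pairs: W₁W₂ = 40·54·5 = 10800; W₂W₃ = 54·5·39 = 10530; W₃W₄ = 5·39·55 = 10725.
Length 3: W₁..W₃: k=1: 0+10530+40·54·39=94770; k=2: 10800+0+40·5·39=18600 → min 18600 | W₂..W₄: k=2: 0+10725+54·5·55=25575; k=3: 10530+0+54·39·55=126360 → min 25575.
Top-level splits: k=1: (W₁..W₁)·(W₂..W₄) → 0+25575+40·54·55 = 144375; k=2: (W₁..W₂)·(W₃..W₄) → 10800+10725+40·5·55 = 32525; k=3: (W₁..W₃)·(W₄..W₄) → 18600+0+40·39·55 = 104400.
Best split is after W₂, i.e. k = 2.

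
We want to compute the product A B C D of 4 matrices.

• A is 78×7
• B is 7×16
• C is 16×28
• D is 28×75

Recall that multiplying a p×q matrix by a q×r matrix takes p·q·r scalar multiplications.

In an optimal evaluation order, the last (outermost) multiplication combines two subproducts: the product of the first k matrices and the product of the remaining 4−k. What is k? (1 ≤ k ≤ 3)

Adjacent pairs: AB = 78·7·16 = 8736; BC = 7·16·28 = 3136; CD = 16·28·75 = 33600.
Length 3: A..C: k=1: 0+3136+78·7·28=18424; k=2: 8736+0+78·16·28=43680 → min 18424 | B..D: k=2: 0+33600+7·16·75=42000; k=3: 3136+0+7·28·75=17836 → min 17836.
Top-level splits: k=1: (A..A)·(B..D) → 0+17836+78·7·75 = 58786; k=2: (A..B)·(C..D) → 8736+33600+78·16·75 = 135936; k=3: (A..C)·(D..D) → 18424+0+78·28·75 = 182224.
Best split is after A, i.e. k = 1.

1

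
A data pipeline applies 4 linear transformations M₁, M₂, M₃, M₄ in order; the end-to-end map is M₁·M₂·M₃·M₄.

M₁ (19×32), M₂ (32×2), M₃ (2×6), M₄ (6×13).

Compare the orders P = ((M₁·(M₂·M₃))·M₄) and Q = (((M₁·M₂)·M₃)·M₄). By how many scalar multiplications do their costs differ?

Order P = ((M₁·(M₂·M₃))·M₄): (M₂·M₃): 32×2 by 2×6 → 32×6, cost 32·2·6 = 384; (M₁·(M₂·M₃)): 19×32 by 32×6 → 19×6, cost 19·32·6 = 3648; cumulative 4032; ((M₁·(M₂·M₃))·M₄): 19×6 by 6×13 → 19×13, cost 19·6·13 = 1482; cumulative 5514. Total 5514.
Order Q = (((M₁·M₂)·M₃)·M₄): (M₁·M₂): 19×32 by 32×2 → 19×2, cost 19·32·2 = 1216; ((M₁·M₂)·M₃): 19×2 by 2×6 → 19×6, cost 19·2·6 = 228; cumulative 1444; (((M₁·M₂)·M₃)·M₄): 19×6 by 6×13 → 19×13, cost 19·6·13 = 1482; cumulative 2926. Total 2926.
Difference: |5514 − 2926| = 2588.

2588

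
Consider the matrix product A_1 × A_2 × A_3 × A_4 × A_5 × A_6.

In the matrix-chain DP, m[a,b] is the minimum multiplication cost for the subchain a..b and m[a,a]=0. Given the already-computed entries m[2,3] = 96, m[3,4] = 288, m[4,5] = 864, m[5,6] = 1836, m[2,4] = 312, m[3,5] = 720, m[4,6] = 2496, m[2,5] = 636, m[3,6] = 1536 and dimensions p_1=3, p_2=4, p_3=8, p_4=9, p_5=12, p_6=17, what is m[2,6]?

m[2,6] = min over k∈[2,5] of m[2,k]+m[k+1,6]+p_{1}·p_k·p_{6}.
k=2: 0 + 1536 + 3·4·17 = 1740; k=3: 96 + 2496 + 3·8·17 = 3000; k=4: 312 + 1836 + 3·9·17 = 2607; k=5: 636 + 0 + 3·12·17 = 1248.
Minimum: 1248 at k=5.

1248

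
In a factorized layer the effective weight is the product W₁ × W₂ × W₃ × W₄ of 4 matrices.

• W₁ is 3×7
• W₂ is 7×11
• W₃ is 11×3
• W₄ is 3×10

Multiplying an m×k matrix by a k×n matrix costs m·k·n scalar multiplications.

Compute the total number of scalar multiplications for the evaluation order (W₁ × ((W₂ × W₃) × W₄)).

651

(W₂ × W₃): 7×11 by 11×3 → 7×3, cost 7·11·3 = 231
((W₂ × W₃) × W₄): 7×3 by 3×10 → 7×10, cost 7·3·10 = 210; cumulative 441
(W₁ × ((W₂ × W₃) × W₄)): 3×7 by 7×10 → 3×10, cost 3·7·10 = 210; cumulative 651
Total: 651 scalar multiplications.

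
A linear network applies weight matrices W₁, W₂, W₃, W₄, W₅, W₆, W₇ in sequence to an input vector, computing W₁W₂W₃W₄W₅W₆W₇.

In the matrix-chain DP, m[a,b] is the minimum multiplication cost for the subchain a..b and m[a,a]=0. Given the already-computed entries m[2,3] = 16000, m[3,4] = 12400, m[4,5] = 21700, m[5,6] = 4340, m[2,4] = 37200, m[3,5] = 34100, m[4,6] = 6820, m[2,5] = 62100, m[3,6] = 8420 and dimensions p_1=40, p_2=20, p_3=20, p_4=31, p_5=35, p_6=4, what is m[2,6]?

11620

m[2,6] = min over k∈[2,5] of m[2,k]+m[k+1,6]+p_{1}·p_k·p_{6}.
k=2: 0 + 8420 + 40·20·4 = 11620; k=3: 16000 + 6820 + 40·20·4 = 26020; k=4: 37200 + 4340 + 40·31·4 = 46500; k=5: 62100 + 0 + 40·35·4 = 67700.
Minimum: 11620 at k=2.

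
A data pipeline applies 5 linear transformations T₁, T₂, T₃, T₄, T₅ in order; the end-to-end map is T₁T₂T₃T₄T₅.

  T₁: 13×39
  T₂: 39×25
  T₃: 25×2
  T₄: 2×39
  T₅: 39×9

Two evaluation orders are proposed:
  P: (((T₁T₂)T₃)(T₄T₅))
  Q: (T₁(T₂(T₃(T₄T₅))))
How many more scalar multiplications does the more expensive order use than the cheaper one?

Order P = (((T₁T₂)T₃)(T₄T₅)): (T₁T₂): 13×39 by 39×25 → 13×25, cost 13·39·25 = 12675; ((T₁T₂)T₃): 13×25 by 25×2 → 13×2, cost 13·25·2 = 650; cumulative 13325; (T₄T₅): 2×39 by 39×9 → 2×9, cost 2·39·9 = 702; (((T₁T₂)T₃)(T₄T₅)): 13×2 by 2×9 → 13×9, cost 13·2·9 = 234; cumulative 14261. Total 14261.
Order Q = (T₁(T₂(T₃(T₄T₅)))): (T₄T₅): 2×39 by 39×9 → 2×9, cost 2·39·9 = 702; (T₃(T₄T₅)): 25×2 by 2×9 → 25×9, cost 25·2·9 = 450; cumulative 1152; (T₂(T₃(T₄T₅))): 39×25 by 25×9 → 39×9, cost 39·25·9 = 8775; cumulative 9927; (T₁(T₂(T₃(T₄T₅)))): 13×39 by 39×9 → 13×9, cost 13·39·9 = 4563; cumulative 14490. Total 14490.
Difference: |14261 − 14490| = 229.

229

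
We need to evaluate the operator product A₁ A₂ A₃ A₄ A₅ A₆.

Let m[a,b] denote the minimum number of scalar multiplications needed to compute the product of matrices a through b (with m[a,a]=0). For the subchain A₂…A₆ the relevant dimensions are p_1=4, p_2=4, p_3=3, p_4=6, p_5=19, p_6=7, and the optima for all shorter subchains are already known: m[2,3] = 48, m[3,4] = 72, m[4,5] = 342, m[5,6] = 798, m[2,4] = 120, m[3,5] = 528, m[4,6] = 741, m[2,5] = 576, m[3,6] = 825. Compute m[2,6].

m[2,6] = min over k∈[2,5] of m[2,k]+m[k+1,6]+p_{1}·p_k·p_{6}.
k=2: 0 + 825 + 4·4·7 = 937; k=3: 48 + 741 + 4·3·7 = 873; k=4: 120 + 798 + 4·6·7 = 1086; k=5: 576 + 0 + 4·19·7 = 1108.
Minimum: 873 at k=3.

873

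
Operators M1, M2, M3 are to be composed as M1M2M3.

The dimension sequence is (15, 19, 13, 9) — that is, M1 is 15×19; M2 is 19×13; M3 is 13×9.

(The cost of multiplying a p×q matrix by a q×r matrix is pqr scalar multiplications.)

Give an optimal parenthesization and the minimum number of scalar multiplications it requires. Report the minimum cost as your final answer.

(M1(M2M3)): cost 4788.
((M1M2)M3): cost 5460.
Optimal: (M1(M2M3)) with cost 4788.

4788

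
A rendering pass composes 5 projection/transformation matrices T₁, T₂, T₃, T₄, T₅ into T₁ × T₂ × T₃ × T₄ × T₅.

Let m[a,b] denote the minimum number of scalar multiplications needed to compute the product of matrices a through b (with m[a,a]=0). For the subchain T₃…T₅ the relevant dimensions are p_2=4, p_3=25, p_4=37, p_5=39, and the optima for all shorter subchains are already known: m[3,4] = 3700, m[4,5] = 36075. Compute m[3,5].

9472

m[3,5] = min over k∈[3,4] of m[3,k]+m[k+1,5]+p_{2}·p_k·p_{5}.
k=3: 0 + 36075 + 4·25·39 = 39975; k=4: 3700 + 0 + 4·37·39 = 9472.
Minimum: 9472 at k=4.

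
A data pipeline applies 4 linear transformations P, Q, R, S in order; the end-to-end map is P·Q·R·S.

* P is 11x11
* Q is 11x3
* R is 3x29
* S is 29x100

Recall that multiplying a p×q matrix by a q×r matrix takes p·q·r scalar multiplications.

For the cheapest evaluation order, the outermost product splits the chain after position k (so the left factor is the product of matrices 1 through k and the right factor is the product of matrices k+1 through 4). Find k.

Adjacent pairs: PQ = 11·11·3 = 363; QR = 11·3·29 = 957; RS = 3·29·100 = 8700.
Length 3: P..R: k=1: 0+957+11·11·29=4466; k=2: 363+0+11·3·29=1320 → min 1320 | Q..S: k=2: 0+8700+11·3·100=12000; k=3: 957+0+11·29·100=32857 → min 12000.
Top-level splits: k=1: (P..P)·(Q..S) → 0+12000+11·11·100 = 24100; k=2: (P..Q)·(R..S) → 363+8700+11·3·100 = 12363; k=3: (P..R)·(S..S) → 1320+0+11·29·100 = 33220.
Best split is after Q, i.e. k = 2.

2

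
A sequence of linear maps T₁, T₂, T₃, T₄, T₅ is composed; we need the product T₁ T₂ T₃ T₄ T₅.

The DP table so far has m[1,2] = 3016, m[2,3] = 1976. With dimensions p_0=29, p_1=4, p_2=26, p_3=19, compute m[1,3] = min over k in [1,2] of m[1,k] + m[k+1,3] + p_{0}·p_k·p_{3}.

4180

m[1,3] = min over k∈[1,2] of m[1,k]+m[k+1,3]+p_{0}·p_k·p_{3}.
k=1: 0 + 1976 + 29·4·19 = 4180; k=2: 3016 + 0 + 29·26·19 = 17342.
Minimum: 4180 at k=1.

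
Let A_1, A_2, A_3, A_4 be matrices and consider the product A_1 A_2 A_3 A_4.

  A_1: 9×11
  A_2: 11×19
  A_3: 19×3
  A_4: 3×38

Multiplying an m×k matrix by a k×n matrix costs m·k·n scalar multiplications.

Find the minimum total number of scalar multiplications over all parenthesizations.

Adjacent pairs: A_1A_2 = 9·11·19 = 1881; A_2A_3 = 11·19·3 = 627; A_3A_4 = 19·3·38 = 2166.
Length 3: A_1..A_3: k=1: 0+627+9·11·3=924; k=2: 1881+0+9·19·3=2394 → min 924 | A_2..A_4: k=2: 0+2166+11·19·38=10108; k=3: 627+0+11·3·38=1881 → min 1881.
Length 4: A_1..A_4: k=1: 0+1881+9·11·38=5643; k=2: 1881+2166+9·19·38=10545; k=3: 924+0+9·3·38=1950 → min 1950.
Optimal order: ((A_1 (A_2 A_3)) A_4) with cost 1950.

1950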